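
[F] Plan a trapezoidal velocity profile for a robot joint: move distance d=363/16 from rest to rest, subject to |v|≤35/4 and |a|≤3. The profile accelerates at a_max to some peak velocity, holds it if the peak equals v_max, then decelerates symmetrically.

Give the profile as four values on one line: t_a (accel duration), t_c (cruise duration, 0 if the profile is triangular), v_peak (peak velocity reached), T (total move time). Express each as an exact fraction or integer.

t_a=11/4 t_c=0 v_peak=33/4 T=11/2

v_max²/a_max = (35/4)²/3 = 1225/48
363/16 < 1225/48 ⇒ no cruise
v_peak = √(363/16·3) = √(1089/16) = 33/4
t_a = (33/4)/3 = 11/4; t_c = 0
T = 2·11/4 = 11/2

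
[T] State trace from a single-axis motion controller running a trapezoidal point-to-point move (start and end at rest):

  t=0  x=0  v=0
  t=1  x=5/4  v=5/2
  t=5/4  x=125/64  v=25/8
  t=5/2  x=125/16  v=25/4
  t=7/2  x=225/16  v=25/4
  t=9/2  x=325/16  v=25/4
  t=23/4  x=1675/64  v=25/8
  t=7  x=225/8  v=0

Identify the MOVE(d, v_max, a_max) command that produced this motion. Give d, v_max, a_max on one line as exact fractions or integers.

d=225/8 v_max=25/4 a_max=5/2

final state: t=7, x=225/8, v=0 → d = 225/8
a_max = (5/2−0)/(1−0) = 5/2
max v = 25/4 over t∈[5/2,9/2] → v_max = 25/4
check: 25/4·(5/2+2) = 225/8 ✓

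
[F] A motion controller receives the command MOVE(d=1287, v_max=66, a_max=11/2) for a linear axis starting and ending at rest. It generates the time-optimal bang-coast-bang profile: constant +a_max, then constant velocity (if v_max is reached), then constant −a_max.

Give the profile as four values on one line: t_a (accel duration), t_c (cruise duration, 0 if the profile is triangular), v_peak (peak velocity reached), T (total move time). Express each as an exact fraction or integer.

t_a=12 t_c=15/2 v_peak=66 T=63/2

vₘ²/aₘ = 66²/(11/2) = 792
1287 ≥ 792 → trapezoidal
t_a = 66/(11/2) = 12; v_peak = 66
d_cruise = 1287 − 792 = 495; t_c = 495/66 = 15/2
T = 2·12 + 15/2 = 63/2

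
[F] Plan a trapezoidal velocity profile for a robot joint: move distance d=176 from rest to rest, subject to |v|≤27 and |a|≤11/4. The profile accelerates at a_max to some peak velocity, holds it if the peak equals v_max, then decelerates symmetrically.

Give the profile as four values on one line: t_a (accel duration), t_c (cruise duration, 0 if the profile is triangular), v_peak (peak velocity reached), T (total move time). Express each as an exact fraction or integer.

v_max²/a_max = 27²/(11/4) = 2916/11
176 < 2916/11 → triangular
v_peak = √(176·11/4) = √484 = 22
t_a = 22/(11/4) = 8; t_c = 0
T = 2·8 = 16

t_a=8 t_c=0 v_peak=22 T=16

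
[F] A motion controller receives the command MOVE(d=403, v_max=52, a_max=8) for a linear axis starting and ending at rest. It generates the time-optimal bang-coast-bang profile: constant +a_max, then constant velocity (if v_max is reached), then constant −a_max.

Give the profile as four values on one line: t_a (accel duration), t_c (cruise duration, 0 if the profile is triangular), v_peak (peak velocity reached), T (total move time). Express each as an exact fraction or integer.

t_a=13/2 t_c=5/4 v_peak=52 T=57/4

vₘ²/aₘ = 52²/8 = 338
403 ≥ 338 ⇒ cruise phase
t_a = 52/8 = 13/2; v_peak = 52
d_cruise = 403 − 338 = 65; t_c = 65/52 = 5/4
T = 2·13/2 + 5/4 = 57/4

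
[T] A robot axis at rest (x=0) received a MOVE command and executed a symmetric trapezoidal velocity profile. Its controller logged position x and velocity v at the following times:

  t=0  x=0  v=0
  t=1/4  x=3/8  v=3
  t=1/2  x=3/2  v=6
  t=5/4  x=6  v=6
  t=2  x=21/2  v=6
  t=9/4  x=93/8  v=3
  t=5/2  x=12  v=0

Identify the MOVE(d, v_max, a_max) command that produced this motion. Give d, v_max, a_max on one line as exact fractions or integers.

d=12 v_max=6 a_max=12

final state: t=5/2, x=12, v=0 → d = 12
a_max = (3−0)/(1/4−0) = 12
max v = 6 over t∈[1/2,2] → v_max = 6
check: 6·(1/2+3/2) = 12 ✓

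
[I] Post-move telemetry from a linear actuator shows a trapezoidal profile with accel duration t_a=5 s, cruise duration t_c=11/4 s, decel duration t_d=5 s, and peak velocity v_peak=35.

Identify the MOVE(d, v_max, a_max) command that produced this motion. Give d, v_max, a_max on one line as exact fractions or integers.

a_max = 35/5 = 7
d_a = ½·35·5 = 175/2; d_c = 35·11/4 = 385/4
d = 2·175/2 + 385/4 = 1085/4
t_c = 11/4 > 0 so v_max = 35

d=1085/4 v_max=35 a_max=7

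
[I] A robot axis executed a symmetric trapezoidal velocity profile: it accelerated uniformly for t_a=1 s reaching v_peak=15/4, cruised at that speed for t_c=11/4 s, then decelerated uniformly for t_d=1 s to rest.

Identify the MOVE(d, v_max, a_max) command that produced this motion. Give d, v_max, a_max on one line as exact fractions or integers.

a_max = (15/4)/1 = 15/4
d_a = ½·15/4·1 = 15/8; d_c = 15/4·11/4 = 165/16
d = 2·15/8 + 165/16 = 225/16
t_c = 11/4 > 0 → v_max = v_peak = 15/4

d=225/16 v_max=15/4 a_max=15/4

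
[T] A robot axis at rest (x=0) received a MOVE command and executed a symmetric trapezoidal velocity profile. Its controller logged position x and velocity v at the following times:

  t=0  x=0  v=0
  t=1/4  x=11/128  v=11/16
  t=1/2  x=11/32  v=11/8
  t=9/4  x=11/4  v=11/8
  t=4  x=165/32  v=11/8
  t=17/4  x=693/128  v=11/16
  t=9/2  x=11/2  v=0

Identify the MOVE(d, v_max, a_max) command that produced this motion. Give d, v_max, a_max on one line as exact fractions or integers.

final state: t=9/2, x=11/2, v=0 → d = 11/2
a_max = (11/16−0)/(1/4−0) = 11/4
max v = 11/8 over t∈[1/2,4] → v_max = 11/8
check: 11/8·(1/2+7/2) = 11/2 ✓

d=11/2 v_max=11/8 a_max=11/4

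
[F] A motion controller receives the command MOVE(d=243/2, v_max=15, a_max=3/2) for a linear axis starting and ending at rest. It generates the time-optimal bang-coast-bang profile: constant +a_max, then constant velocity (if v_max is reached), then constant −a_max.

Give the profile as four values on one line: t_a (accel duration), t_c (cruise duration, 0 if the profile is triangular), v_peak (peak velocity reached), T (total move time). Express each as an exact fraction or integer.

t_a=9 t_c=0 v_peak=27/2 T=18

v_max²/a_max = 15²/(3/2) = 150
243/2 < 150 → triangular
v_peak = √(243/2·3/2) = √(729/4) = 27/2
t_a = (27/2)/(3/2) = 9; t_c = 0
T = 2·9 = 18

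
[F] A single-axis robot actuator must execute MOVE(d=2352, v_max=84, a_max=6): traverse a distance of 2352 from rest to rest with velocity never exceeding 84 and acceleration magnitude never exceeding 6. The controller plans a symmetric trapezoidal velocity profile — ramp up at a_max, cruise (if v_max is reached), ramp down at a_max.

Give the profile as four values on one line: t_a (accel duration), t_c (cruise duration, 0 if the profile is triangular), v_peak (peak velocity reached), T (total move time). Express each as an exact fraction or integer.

t_a=14 t_c=14 v_peak=84 T=42

vₘ²/aₘ = 84²/6 = 1176
2352 ≥ 1176 → trapezoidal
t_a = 84/6 = 14; v_peak = 84
d_cruise = 2352 − 1176 = 1176; t_c = 1176/84 = 14
T = 2·14 + 14 = 42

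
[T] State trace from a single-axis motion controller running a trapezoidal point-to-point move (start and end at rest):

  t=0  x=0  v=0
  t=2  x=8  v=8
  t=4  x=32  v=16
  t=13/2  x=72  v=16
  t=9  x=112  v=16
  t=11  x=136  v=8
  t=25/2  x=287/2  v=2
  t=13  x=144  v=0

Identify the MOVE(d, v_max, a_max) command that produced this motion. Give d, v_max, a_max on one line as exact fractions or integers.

d=144 v_max=16 a_max=4

final state: t=13, x=144, v=0 → d = 144
a_max = (8−0)/(2−0) = 4
max v = 16 over t∈[4,9] → v_max = 16
check: 16·(4+5) = 144 ✓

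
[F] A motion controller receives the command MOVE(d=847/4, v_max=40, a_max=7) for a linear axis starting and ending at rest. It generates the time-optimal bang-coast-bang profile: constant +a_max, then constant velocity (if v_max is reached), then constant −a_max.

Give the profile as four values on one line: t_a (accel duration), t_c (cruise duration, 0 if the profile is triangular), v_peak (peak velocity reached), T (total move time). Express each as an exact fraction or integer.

t_a=11/2 t_c=0 v_peak=77/2 T=11

vₘ²/aₘ = 40²/7 = 1600/7
847/4 < 1600/7 → triangular
v_peak = √(847/4·7) = √(5929/4) = 77/2
t_a = (77/2)/7 = 11/2; t_c = 0
T = 2·11/2 = 11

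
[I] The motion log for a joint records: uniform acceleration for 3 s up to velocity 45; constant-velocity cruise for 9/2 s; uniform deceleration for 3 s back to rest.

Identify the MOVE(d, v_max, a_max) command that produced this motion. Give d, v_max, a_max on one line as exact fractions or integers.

a_max = 45/3 = 15
d_a = ½·45·3 = 135/2; d_c = 45·9/2 = 405/2
d = 2·135/2 + 405/2 = 675/2
t_c = 9/2 > 0 so v_max = 45

d=675/2 v_max=45 a_max=15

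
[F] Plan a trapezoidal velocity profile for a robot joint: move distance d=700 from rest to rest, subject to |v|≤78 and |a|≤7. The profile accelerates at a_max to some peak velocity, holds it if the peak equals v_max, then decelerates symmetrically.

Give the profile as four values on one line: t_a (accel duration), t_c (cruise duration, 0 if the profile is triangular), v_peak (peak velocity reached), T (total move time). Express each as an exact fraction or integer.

v_max²/a_max = 78²/7 = 6084/7
700 < 6084/7 so t_c = 0
v_peak = √(700·7) = √4900 = 70
t_a = 70/7 = 10; t_c = 0
T = 2·10 = 20

t_a=10 t_c=0 v_peak=70 T=20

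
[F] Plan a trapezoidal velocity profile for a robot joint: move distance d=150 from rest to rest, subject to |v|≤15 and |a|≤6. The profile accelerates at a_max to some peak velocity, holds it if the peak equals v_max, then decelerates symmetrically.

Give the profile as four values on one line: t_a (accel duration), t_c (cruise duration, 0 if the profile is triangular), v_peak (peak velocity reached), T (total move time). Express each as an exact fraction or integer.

t_a=5/2 t_c=15/2 v_peak=15 T=25/2

(v_max)²/a_max = 15²/6 = 75/2
150 ≥ 75/2 so v_max reached
t_a = 15/6 = 5/2; v_peak = 15
d_cruise = 150 − 75/2 = 225/2; t_c = (225/2)/15 = 15/2
T = 2·5/2 + 15/2 = 25/2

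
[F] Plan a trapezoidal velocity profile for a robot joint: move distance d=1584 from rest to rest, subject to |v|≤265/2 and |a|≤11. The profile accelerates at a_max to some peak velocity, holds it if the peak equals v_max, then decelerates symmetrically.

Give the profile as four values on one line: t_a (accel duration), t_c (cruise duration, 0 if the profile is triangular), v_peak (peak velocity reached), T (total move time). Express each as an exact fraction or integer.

vₘ²/aₘ = (265/2)²/11 = 70225/44
1584 < 70225/44 so t_c = 0
v_peak = √(1584·11) = √17424 = 132
t_a = 132/11 = 12; t_c = 0
T = 2·12 = 24

t_a=12 t_c=0 v_peak=132 T=24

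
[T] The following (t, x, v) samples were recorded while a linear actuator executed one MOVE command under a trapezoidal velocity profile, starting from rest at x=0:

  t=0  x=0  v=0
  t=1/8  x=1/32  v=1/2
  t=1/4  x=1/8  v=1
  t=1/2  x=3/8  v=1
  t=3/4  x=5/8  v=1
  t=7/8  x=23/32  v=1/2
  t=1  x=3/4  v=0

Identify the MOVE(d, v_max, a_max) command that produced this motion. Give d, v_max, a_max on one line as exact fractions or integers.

final state: t=1, x=3/4, v=0 → d = 3/4
a_max = (1/2−0)/(1/8−0) = 4
max v = 1 over t∈[1/4,3/4] → v_max = 1
check: 1·(1/4+1/2) = 3/4 ✓

d=3/4 v_max=1 a_max=4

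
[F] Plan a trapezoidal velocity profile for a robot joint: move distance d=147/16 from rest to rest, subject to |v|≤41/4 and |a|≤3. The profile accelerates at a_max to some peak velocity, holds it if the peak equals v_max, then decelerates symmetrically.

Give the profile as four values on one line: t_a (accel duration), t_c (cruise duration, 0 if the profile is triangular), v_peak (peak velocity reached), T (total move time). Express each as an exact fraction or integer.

t_a=7/4 t_c=0 v_peak=21/4 T=7/2

(v_max)²/a_max = (41/4)²/3 = 1681/48
147/16 < 1681/48 so t_c = 0
v_peak = √(147/16·3) = √(441/16) = 21/4
t_a = (21/4)/3 = 7/4; t_c = 0
T = 2·7/4 = 7/2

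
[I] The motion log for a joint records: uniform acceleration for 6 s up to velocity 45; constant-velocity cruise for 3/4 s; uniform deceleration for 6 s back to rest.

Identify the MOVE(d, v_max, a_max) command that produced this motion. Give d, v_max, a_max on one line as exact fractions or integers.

d=1215/4 v_max=45 a_max=15/2

a_max = 45/6 = 15/2
d_a = ½·45·6 = 135; d_c = 45·3/4 = 135/4
d = 2·135 + 135/4 = 1215/4
t_c = 3/4 > 0 ⇒ limit active, v_max = 45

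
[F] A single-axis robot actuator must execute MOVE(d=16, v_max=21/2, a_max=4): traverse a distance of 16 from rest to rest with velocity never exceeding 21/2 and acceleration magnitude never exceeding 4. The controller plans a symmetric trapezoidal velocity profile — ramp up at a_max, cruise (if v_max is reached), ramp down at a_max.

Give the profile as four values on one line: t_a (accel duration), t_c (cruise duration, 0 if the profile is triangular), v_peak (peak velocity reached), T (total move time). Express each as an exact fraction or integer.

(v_max)²/a_max = (21/2)²/4 = 441/16
16 < 441/16 → triangular
v_peak = √(16·4) = √64 = 8
t_a = 8/4 = 2; t_c = 0
T = 2·2 = 4

t_a=2 t_c=0 v_peak=8 T=4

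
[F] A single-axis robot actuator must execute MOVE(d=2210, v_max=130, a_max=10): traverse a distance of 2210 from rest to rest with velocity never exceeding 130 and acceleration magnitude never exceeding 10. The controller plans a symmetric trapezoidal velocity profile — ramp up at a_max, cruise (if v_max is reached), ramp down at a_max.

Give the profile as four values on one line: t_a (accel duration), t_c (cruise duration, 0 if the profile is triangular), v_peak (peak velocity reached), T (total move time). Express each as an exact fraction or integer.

t_a=13 t_c=4 v_peak=130 T=30

v_max²/a_max = 130²/10 = 1690
2210 ≥ 1690 so v_max reached
t_a = 130/10 = 13; v_peak = 130
d_cruise = 2210 − 1690 = 520; t_c = 520/130 = 4
T = 2·13 + 4 = 30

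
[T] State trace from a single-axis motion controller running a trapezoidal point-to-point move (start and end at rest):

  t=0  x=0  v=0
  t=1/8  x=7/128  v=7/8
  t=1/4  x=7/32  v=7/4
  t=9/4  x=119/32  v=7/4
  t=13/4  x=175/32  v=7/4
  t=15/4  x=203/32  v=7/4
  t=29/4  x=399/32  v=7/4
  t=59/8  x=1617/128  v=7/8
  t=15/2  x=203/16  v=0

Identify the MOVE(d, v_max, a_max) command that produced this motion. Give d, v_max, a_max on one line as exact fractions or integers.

final state: t=15/2, x=203/16, v=0 → d = 203/16
a_max = (7/8−0)/(1/8−0) = 7
max v = 7/4 over t∈[1/4,29/4] → v_max = 7/4
check: 7/4·(1/4+7) = 203/16 ✓

d=203/16 v_max=7/4 a_max=7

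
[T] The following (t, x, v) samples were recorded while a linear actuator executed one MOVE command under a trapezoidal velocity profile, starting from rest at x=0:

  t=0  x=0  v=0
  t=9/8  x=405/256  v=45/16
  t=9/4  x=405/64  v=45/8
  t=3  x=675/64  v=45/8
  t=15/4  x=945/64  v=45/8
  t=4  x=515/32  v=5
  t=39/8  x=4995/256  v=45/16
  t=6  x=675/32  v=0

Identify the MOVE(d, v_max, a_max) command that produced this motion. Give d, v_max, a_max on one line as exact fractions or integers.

d=675/32 v_max=45/8 a_max=5/2

final state: t=6, x=675/32, v=0 → d = 675/32
a_max = (45/16−0)/(9/8−0) = 5/2
max v = 45/8 over t∈[9/4,15/4] → v_max = 45/8
check: 45/8·(9/4+3/2) = 675/32 ✓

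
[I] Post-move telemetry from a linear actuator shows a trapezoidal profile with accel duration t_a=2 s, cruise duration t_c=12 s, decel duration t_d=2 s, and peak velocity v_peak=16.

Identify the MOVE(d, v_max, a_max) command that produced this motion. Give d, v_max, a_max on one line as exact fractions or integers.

a_max = 16/2 = 8
d_a = ½·16·2 = 16; d_c = 16·12 = 192
d = 2·16 + 192 = 224
t_c = 12 > 0 so v_max = 16

d=224 v_max=16 a_max=8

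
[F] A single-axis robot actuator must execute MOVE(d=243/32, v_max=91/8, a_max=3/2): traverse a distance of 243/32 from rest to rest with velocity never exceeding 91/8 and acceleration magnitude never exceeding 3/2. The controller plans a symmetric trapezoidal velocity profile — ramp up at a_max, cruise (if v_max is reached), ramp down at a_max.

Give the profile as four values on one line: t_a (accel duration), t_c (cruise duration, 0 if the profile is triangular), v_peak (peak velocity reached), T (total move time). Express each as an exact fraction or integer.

v_max²/a_max = (91/8)²/(3/2) = 8281/96
243/32 < 8281/96 ⇒ no cruise
v_peak = √(243/32·3/2) = √(729/64) = 27/8
t_a = (27/8)/(3/2) = 9/4; t_c = 0
T = 2·9/4 = 9/2

t_a=9/4 t_c=0 v_peak=27/8 T=9/2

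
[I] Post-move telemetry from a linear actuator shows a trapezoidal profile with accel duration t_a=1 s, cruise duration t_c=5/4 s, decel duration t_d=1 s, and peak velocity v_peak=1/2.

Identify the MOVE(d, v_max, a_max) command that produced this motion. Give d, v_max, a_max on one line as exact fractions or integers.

a_max = (1/2)/1 = 1/2
d_a = ½·1/2·1 = 1/4; d_c = 1/2·5/4 = 5/8
d = 2·1/4 + 5/8 = 9/8
t_c = 5/4 > 0 so v_max = 1/2

d=9/8 v_max=1/2 a_max=1/2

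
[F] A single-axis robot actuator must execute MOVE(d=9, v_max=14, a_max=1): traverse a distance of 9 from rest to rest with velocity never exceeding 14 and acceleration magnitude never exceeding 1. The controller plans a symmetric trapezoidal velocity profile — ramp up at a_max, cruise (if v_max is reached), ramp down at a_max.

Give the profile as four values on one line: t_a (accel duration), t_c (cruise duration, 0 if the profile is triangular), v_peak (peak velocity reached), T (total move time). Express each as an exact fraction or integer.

(v_max)²/a_max = 14²/1 = 196
9 < 196 ⇒ no cruise
v_peak = √(9·1) = √9 = 3
t_a = 3/1 = 3; t_c = 0
T = 2·3 = 6

t_a=3 t_c=0 v_peak=3 T=6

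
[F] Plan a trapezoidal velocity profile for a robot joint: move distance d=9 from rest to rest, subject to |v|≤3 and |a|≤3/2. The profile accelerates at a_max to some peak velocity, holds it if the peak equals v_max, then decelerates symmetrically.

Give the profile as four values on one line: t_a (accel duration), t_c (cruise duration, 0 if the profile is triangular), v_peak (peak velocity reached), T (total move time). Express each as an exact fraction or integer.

v_max²/a_max = 3²/(3/2) = 6
9 ≥ 6 → trapezoidal
t_a = 3/(3/2) = 2; v_peak = 3
d_cruise = 9 − 6 = 3; t_c = 3/3 = 1
T = 2·2 + 1 = 5

t_a=2 t_c=1 v_peak=3 T=5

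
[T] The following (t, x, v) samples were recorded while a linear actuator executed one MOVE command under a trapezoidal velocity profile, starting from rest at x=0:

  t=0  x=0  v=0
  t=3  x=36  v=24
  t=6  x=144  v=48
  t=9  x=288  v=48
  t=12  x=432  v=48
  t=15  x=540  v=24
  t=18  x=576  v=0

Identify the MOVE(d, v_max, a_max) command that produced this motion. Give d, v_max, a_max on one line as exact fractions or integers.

d=576 v_max=48 a_max=8

final state: t=18, x=576, v=0 → d = 576
a_max = (24−0)/(3−0) = 8
max v = 48 over t∈[6,12] → v_max = 48
check: 48·(6+6) = 576 ✓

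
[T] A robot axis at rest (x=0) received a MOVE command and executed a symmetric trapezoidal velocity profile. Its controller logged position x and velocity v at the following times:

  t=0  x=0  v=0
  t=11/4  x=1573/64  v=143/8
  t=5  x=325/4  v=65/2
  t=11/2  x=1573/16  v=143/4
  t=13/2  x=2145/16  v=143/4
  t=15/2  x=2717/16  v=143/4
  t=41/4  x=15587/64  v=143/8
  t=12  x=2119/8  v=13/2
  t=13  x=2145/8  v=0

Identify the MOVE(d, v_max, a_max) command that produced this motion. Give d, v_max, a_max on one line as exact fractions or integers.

final state: t=13, x=2145/8, v=0 → d = 2145/8
a_max = (143/8−0)/(11/4−0) = 13/2
max v = 143/4 over t∈[11/2,15/2] → v_max = 143/4
check: 143/4·(11/2+2) = 2145/8 ✓

d=2145/8 v_max=143/4 a_max=13/2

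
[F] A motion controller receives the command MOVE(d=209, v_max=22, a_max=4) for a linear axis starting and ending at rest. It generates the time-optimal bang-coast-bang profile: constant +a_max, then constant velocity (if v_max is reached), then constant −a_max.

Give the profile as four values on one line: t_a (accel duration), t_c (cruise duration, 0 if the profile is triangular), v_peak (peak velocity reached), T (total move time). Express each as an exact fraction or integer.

v_max²/a_max = 22²/4 = 121
209 ≥ 121 ⇒ cruise phase
t_a = 22/4 = 11/2; v_peak = 22
d_cruise = 209 − 121 = 88; t_c = 88/22 = 4
T = 2·11/2 + 4 = 15

t_a=11/2 t_c=4 v_peak=22 T=15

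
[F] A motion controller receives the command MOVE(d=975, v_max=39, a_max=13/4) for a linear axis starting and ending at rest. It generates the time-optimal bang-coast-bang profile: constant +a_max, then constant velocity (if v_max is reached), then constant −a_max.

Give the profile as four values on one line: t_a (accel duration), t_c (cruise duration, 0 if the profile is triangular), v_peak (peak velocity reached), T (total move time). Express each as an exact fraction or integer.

(v_max)²/a_max = 39²/(13/4) = 468
975 ≥ 468 ⇒ cruise phase
t_a = 39/(13/4) = 12; v_peak = 39
d_cruise = 975 − 468 = 507; t_c = 507/39 = 13
T = 2·12 + 13 = 37

t_a=12 t_c=13 v_peak=39 T=37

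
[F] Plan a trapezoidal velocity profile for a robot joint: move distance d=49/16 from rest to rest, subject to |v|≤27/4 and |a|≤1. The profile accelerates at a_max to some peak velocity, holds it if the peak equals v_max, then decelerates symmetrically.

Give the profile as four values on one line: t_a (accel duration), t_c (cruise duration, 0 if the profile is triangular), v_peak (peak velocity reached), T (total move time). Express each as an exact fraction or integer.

(v_max)²/a_max = (27/4)²/1 = 729/16
49/16 < 729/16 ⇒ no cruise
v_peak = √(49/16·1) = √(49/16) = 7/4
t_a = (7/4)/1 = 7/4; t_c = 0
T = 2·7/4 = 7/2

t_a=7/4 t_c=0 v_peak=7/4 T=7/2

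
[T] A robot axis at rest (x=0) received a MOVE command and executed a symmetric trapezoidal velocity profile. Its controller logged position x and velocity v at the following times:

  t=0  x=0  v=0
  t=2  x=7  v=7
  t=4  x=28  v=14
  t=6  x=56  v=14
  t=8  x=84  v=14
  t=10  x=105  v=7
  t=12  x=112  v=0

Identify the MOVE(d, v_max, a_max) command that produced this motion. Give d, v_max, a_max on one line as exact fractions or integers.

d=112 v_max=14 a_max=7/2

final state: t=12, x=112, v=0 → d = 112
a_max = (7−0)/(2−0) = 7/2
max v = 14 over t∈[4,8] → v_max = 14
check: 14·(4+4) = 112 ✓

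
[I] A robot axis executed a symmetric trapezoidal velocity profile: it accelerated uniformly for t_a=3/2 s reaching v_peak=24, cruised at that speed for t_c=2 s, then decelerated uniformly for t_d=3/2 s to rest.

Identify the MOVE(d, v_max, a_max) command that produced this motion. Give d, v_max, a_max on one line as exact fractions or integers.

a_max = 24/(3/2) = 16
d_a = ½·24·3/2 = 18; d_c = 24·2 = 48
d = 2·18 + 48 = 84
t_c = 2 > 0 → v_max = v_peak = 24

d=84 v_max=24 a_max=16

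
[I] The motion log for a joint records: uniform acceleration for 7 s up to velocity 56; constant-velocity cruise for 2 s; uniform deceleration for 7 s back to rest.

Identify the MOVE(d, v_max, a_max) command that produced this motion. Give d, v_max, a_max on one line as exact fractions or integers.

d=504 v_max=56 a_max=8

a_max = 56/7 = 8
d_a = ½·56·7 = 196; d_c = 56·2 = 112
d = 2·196 + 112 = 504
t_c = 2 > 0 so v_max = 56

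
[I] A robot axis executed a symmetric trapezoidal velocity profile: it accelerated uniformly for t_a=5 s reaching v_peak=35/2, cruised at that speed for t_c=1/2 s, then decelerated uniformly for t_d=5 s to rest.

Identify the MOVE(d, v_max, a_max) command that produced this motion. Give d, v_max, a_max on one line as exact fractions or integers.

d=385/4 v_max=35/2 a_max=7/2

a_max = (35/2)/5 = 7/2
d_a = ½·35/2·5 = 175/4; d_c = 35/2·1/2 = 35/4
d = 2·175/4 + 35/4 = 385/4
t_c = 1/2 > 0 so v_max = 35/2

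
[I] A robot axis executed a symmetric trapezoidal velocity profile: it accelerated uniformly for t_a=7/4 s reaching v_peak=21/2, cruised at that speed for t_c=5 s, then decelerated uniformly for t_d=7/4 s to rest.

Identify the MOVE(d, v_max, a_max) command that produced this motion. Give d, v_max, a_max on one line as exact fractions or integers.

a_max = (21/2)/(7/4) = 6
d_a = ½·21/2·7/4 = 147/16; d_c = 21/2·5 = 105/2
d = 2·147/16 + 105/2 = 567/8
t_c = 5 > 0 so v_max = 21/2

d=567/8 v_max=21/2 a_max=6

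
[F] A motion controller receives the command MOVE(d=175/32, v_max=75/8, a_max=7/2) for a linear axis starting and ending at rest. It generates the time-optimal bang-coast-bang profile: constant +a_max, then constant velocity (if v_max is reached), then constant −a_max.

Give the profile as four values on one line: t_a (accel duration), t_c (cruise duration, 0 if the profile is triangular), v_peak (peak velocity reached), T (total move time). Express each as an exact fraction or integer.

v_max²/a_max = (75/8)²/(7/2) = 5625/224
175/32 < 5625/224 so t_c = 0
v_peak = √(175/32·7/2) = √(1225/64) = 35/8
t_a = (35/8)/(7/2) = 5/4; t_c = 0
T = 2·5/4 = 5/2

t_a=5/4 t_c=0 v_peak=35/8 T=5/2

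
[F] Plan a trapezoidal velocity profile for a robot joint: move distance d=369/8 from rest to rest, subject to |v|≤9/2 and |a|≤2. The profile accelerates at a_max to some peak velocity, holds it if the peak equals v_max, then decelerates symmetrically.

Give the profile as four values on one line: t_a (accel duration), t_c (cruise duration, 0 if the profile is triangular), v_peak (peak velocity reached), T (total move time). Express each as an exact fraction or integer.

(v_max)²/a_max = (9/2)²/2 = 81/8
369/8 ≥ 81/8 → trapezoidal
t_a = (9/2)/2 = 9/4; v_peak = 9/2
d_cruise = 369/8 − 81/8 = 36; t_c = 36/(9/2) = 8
T = 2·9/4 + 8 = 25/2

t_a=9/4 t_c=8 v_peak=9/2 T=25/2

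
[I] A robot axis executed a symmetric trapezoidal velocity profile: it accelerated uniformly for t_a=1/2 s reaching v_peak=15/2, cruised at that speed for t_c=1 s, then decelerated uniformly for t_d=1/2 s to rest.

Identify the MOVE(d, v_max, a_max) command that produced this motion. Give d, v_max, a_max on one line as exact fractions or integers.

a_max = (15/2)/(1/2) = 15
d_a = ½·15/2·1/2 = 15/8; d_c = 15/2·1 = 15/2
d = 2·15/8 + 15/2 = 45/4
t_c = 1 > 0 ⇒ limit active, v_max = 15/2

d=45/4 v_max=15/2 a_max=15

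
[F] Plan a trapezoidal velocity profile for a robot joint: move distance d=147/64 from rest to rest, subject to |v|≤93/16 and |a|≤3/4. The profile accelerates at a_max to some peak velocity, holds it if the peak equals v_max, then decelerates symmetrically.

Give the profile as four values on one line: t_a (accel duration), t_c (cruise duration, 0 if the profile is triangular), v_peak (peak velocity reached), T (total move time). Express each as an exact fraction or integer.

(v_max)²/a_max = (93/16)²/(3/4) = 2883/64
147/64 < 2883/64 ⇒ no cruise
v_peak = √(147/64·3/4) = √(441/256) = 21/16
t_a = (21/16)/(3/4) = 7/4; t_c = 0
T = 2·7/4 = 7/2

t_a=7/4 t_c=0 v_peak=21/16 T=7/2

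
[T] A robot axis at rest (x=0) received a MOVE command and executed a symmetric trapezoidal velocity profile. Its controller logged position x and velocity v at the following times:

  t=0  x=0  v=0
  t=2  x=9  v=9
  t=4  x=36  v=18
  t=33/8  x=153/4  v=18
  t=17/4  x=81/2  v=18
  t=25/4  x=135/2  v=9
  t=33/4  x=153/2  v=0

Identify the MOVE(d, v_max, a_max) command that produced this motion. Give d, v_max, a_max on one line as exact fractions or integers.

d=153/2 v_max=18 a_max=9/2

final state: t=33/4, x=153/2, v=0 → d = 153/2
a_max = (9−0)/(2−0) = 9/2
max v = 18 over t∈[4,17/4] → v_max = 18
check: 18·(4+1/4) = 153/2 ✓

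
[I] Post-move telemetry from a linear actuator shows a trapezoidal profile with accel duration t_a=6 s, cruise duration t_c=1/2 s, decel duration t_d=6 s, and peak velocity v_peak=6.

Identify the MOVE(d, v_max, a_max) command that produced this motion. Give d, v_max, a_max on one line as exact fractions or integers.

a_max = 6/6 = 1
d_a = ½·6·6 = 18; d_c = 6·1/2 = 3
d = 2·18 + 3 = 39
t_c = 1/2 > 0 ⇒ limit active, v_max = 6

d=39 v_max=6 a_max=1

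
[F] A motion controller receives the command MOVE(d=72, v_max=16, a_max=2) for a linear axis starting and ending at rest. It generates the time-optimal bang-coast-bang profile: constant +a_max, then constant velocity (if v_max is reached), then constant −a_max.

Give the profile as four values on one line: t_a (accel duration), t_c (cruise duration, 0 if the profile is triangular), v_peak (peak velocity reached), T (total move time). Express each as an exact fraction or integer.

vₘ²/aₘ = 16²/2 = 128
72 < 128 so t_c = 0
v_peak = √(72·2) = √144 = 12
t_a = 12/2 = 6; t_c = 0
T = 2·6 = 12

t_a=6 t_c=0 v_peak=12 T=12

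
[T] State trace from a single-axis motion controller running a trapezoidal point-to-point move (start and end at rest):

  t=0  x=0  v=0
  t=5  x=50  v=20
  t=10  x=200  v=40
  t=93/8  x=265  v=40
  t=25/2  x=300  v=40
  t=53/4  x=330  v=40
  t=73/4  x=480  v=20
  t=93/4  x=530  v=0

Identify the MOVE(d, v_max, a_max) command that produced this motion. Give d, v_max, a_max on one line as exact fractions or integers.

d=530 v_max=40 a_max=4

final state: t=93/4, x=530, v=0 → d = 530
a_max = (20−0)/(5−0) = 4
max v = 40 over t∈[10,53/4] → v_max = 40
check: 40·(10+13/4) = 530 ✓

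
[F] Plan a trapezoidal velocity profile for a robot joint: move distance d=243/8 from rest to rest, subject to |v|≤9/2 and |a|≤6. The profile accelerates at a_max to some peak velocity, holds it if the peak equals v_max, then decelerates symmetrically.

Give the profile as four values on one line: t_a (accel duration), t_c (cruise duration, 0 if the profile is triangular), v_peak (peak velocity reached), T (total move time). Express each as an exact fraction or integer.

vₘ²/aₘ = (9/2)²/6 = 27/8
243/8 ≥ 27/8 so v_max reached
t_a = (9/2)/6 = 3/4; v_peak = 9/2
d_cruise = 243/8 − 27/8 = 27; t_c = 27/(9/2) = 6
T = 2·3/4 + 6 = 15/2

t_a=3/4 t_c=6 v_peak=9/2 T=15/2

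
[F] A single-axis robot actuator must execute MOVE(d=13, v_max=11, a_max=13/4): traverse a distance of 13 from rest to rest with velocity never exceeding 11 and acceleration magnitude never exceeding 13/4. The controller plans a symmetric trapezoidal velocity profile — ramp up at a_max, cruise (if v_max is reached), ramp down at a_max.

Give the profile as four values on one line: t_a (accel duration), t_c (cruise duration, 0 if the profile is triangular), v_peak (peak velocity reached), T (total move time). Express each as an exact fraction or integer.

(v_max)²/a_max = 11²/(13/4) = 484/13
13 < 484/13 → triangular
v_peak = √(13·13/4) = √(169/4) = 13/2
t_a = (13/2)/(13/4) = 2; t_c = 0
T = 2·2 = 4

t_a=2 t_c=0 v_peak=13/2 T=4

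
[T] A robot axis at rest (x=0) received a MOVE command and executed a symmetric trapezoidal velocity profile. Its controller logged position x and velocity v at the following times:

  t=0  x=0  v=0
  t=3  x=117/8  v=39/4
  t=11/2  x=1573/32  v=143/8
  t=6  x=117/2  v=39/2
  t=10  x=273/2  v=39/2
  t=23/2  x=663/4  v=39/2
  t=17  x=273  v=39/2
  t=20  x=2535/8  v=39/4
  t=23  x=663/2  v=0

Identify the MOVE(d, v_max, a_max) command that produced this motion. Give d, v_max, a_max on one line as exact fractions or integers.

d=663/2 v_max=39/2 a_max=13/4

final state: t=23, x=663/2, v=0 → d = 663/2
a_max = (39/4−0)/(3−0) = 13/4
max v = 39/2 over t∈[6,17] → v_max = 39/2
check: 39/2·(6+11) = 663/2 ✓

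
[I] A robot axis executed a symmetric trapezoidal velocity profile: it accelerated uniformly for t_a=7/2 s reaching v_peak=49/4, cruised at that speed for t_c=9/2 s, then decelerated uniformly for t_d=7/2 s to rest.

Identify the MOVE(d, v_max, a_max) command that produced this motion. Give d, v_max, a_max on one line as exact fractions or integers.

d=98 v_max=49/4 a_max=7/2

a_max = (49/4)/(7/2) = 7/2
d_a = ½·49/4·7/2 = 343/16; d_c = 49/4·9/2 = 441/8
d = 2·343/16 + 441/8 = 98
t_c = 9/2 > 0 ⇒ limit active, v_max = 49/4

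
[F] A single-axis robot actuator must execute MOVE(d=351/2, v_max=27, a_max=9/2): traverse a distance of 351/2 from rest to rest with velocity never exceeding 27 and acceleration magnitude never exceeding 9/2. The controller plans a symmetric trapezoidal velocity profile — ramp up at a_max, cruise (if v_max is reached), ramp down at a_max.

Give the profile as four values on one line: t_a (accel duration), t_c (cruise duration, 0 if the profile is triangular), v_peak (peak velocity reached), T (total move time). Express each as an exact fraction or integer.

t_a=6 t_c=1/2 v_peak=27 T=25/2

vₘ²/aₘ = 27²/(9/2) = 162
351/2 ≥ 162 so v_max reached
t_a = 27/(9/2) = 6; v_peak = 27
d_cruise = 351/2 − 162 = 27/2; t_c = (27/2)/27 = 1/2
T = 2·6 + 1/2 = 25/2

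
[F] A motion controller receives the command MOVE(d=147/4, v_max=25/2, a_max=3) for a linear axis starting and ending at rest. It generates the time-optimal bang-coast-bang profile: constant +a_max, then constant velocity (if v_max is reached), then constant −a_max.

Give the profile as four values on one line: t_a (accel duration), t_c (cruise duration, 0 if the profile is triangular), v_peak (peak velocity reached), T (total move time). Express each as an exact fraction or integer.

vₘ²/aₘ = (25/2)²/3 = 625/12
147/4 < 625/12 so t_c = 0
v_peak = √(147/4·3) = √(441/4) = 21/2
t_a = (21/2)/3 = 7/2; t_c = 0
T = 2·7/2 = 7

t_a=7/2 t_c=0 v_peak=21/2 T=7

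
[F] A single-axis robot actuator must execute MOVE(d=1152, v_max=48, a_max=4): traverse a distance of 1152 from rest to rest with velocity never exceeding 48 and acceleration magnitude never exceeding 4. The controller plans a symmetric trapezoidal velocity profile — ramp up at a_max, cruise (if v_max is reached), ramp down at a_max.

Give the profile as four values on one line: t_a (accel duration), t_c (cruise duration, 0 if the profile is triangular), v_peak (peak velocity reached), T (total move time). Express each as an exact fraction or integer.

t_a=12 t_c=12 v_peak=48 T=36

(v_max)²/a_max = 48²/4 = 576
1152 ≥ 576 ⇒ cruise phase
t_a = 48/4 = 12; v_peak = 48
d_cruise = 1152 − 576 = 576; t_c = 576/48 = 12
T = 2·12 + 12 = 36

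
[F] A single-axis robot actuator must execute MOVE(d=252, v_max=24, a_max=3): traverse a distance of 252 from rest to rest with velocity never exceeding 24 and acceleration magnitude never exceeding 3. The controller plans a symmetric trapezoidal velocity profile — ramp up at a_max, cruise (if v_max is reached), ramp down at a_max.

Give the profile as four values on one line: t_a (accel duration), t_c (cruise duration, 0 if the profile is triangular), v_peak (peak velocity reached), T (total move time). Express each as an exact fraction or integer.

vₘ²/aₘ = 24²/3 = 192
252 ≥ 192 ⇒ cruise phase
t_a = 24/3 = 8; v_peak = 24
d_cruise = 252 − 192 = 60; t_c = 60/24 = 5/2
T = 2·8 + 5/2 = 37/2

t_a=8 t_c=5/2 v_peak=24 T=37/2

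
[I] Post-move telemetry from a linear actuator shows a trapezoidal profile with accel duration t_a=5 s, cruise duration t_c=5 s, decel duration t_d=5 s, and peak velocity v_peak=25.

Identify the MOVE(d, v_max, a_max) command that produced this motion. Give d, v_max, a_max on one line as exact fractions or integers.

a_max = 25/5 = 5
d_a = ½·25·5 = 125/2; d_c = 25·5 = 125
d = 2·125/2 + 125 = 250
t_c = 5 > 0 ⇒ limit active, v_max = 25

d=250 v_max=25 a_max=5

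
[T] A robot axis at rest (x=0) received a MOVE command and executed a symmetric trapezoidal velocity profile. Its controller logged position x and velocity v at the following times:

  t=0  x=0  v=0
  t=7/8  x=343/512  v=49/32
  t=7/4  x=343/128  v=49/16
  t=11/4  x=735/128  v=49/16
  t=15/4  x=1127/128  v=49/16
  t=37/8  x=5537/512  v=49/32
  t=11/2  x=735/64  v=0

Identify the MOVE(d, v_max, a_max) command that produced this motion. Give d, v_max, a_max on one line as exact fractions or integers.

d=735/64 v_max=49/16 a_max=7/4

final state: t=11/2, x=735/64, v=0 → d = 735/64
a_max = (49/32−0)/(7/8−0) = 7/4
max v = 49/16 over t∈[7/4,15/4] → v_max = 49/16
check: 49/16·(7/4+2) = 735/64 ✓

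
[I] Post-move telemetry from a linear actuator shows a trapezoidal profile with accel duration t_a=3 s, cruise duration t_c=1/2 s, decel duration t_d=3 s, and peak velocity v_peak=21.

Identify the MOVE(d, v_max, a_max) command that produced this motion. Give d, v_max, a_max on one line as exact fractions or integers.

d=147/2 v_max=21 a_max=7

a_max = 21/3 = 7
d_a = ½·21·3 = 63/2; d_c = 21·1/2 = 21/2
d = 2·63/2 + 21/2 = 147/2
t_c = 1/2 > 0 → v_max = v_peak = 21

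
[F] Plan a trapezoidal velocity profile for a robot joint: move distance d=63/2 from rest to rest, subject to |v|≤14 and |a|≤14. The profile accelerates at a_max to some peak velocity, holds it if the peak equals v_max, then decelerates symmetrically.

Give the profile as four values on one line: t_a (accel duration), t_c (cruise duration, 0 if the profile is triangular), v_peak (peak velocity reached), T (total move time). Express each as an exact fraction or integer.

(v_max)²/a_max = 14²/14 = 14
63/2 ≥ 14 ⇒ cruise phase
t_a = 14/14 = 1; v_peak = 14
d_cruise = 63/2 − 14 = 35/2; t_c = (35/2)/14 = 5/4
T = 2·1 + 5/4 = 13/4

t_a=1 t_c=5/4 v_peak=14 T=13/4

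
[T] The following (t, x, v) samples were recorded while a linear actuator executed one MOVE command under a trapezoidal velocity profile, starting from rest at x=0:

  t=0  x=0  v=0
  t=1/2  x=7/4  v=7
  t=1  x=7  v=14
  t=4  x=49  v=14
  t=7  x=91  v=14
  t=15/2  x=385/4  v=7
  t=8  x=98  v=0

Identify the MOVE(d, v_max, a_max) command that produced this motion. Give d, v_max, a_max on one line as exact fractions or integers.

d=98 v_max=14 a_max=14

final state: t=8, x=98, v=0 → d = 98
a_max = (7−0)/(1/2−0) = 14
max v = 14 over t∈[1,7] → v_max = 14
check: 14·(1+6) = 98 ✓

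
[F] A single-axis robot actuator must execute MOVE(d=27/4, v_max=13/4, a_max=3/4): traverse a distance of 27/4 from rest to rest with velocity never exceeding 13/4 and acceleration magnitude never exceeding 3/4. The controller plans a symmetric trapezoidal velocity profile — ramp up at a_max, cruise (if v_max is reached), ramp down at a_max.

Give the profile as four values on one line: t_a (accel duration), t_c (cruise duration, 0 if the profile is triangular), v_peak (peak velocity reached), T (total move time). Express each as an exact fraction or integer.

v_max²/a_max = (13/4)²/(3/4) = 169/12
27/4 < 169/12 → triangular
v_peak = √(27/4·3/4) = √(81/16) = 9/4
t_a = (9/4)/(3/4) = 3; t_c = 0
T = 2·3 = 6

t_a=3 t_c=0 v_peak=9/4 T=6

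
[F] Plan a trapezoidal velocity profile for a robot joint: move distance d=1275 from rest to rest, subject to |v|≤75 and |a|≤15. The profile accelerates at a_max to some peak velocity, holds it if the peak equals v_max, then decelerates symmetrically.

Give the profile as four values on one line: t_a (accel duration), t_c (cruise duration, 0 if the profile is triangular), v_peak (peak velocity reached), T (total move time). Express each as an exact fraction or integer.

v_max²/a_max = 75²/15 = 375
1275 ≥ 375 → trapezoidal
t_a = 75/15 = 5; v_peak = 75
d_cruise = 1275 − 375 = 900; t_c = 900/75 = 12
T = 2·5 + 12 = 22

t_a=5 t_c=12 v_peak=75 T=22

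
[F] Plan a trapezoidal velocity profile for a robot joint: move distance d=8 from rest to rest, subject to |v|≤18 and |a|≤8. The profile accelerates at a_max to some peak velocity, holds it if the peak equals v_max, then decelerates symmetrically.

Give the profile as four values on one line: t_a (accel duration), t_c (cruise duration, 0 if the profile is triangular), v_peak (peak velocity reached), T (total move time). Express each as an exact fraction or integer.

v_max²/a_max = 18²/8 = 81/2
8 < 81/2 so t_c = 0
v_peak = √(8·8) = √64 = 8
t_a = 8/8 = 1; t_c = 0
T = 2·1 = 2

t_a=1 t_c=0 v_peak=8 T=2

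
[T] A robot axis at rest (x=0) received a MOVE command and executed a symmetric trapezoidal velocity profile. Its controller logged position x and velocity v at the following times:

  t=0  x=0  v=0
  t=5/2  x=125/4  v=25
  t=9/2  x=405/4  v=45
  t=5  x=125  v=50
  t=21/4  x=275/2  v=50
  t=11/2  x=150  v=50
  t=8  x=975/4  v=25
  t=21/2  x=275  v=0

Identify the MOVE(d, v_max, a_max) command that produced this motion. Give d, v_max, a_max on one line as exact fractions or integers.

final state: t=21/2, x=275, v=0 → d = 275
a_max = (25−0)/(5/2−0) = 10
max v = 50 over t∈[5,11/2] → v_max = 50
check: 50·(5+1/2) = 275 ✓

d=275 v_max=50 a_max=10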